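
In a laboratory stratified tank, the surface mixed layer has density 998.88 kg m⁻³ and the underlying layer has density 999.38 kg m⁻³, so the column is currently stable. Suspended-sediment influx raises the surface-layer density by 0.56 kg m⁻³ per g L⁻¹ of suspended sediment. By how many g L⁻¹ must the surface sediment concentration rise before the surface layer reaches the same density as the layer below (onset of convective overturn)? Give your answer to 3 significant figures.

Density deficit of the surface layer: 999.38 − 998.88 = 0.5 kg m⁻³.
Required change = 0.5 / 0.56 = 0.893 g L⁻¹.

0.893 g L⁻¹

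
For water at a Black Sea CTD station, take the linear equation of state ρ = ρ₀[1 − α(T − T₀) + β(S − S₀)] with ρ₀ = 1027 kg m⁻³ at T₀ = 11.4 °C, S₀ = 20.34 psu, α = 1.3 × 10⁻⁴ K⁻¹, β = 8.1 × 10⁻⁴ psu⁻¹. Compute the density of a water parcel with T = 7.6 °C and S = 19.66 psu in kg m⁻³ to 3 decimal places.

1026.942 kg m⁻³

T − T₀ = -3.8 K, S − S₀ = -0.68 psu.
Bracket = 1 − α·(-3.8) + β·(-0.68) = 1 + (-5.68 × 10⁻⁵) = 0.9999432.
ρ = 1027 × 0.9999432 = 1026.942 kg m⁻³.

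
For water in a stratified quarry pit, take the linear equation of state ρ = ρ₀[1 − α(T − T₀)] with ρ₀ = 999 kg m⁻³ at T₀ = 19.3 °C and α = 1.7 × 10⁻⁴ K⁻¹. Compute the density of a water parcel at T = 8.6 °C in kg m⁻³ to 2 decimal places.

1000.82 kg m⁻³

T − T₀ = -10.7 K.
Bracket = 1 − α·(-10.7) = 1 + (1.819 × 10⁻³) = 1.0018190.
ρ = 999 × 1.0018190 = 1000.82 kg m⁻³.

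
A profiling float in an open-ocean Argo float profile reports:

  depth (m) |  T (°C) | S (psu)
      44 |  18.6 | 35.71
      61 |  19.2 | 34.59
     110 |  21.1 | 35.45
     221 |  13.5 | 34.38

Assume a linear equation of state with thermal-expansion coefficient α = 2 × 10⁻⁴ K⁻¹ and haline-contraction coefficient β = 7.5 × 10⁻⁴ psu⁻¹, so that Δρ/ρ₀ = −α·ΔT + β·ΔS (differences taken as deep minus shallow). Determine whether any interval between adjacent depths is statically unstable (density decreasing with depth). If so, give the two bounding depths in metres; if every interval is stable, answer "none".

44–61 m

Evaluate Δρ/ρ₀ = −αΔT + βΔS across each adjacent pair:
  44–61 m: −αΔT+βΔS = −(2 × 10⁻⁴)(+0.6)+(7.5 × 10⁻⁴)(-1.12) = -9.6 × 10⁻⁴ → UNSTABLE
  61–110 m: −αΔT+βΔS = −(2 × 10⁻⁴)(+1.9)+(7.5 × 10⁻⁴)(+0.86) = 2.6 × 10⁻⁴ → stable
  110–221 m: −αΔT+βΔS = −(2 × 10⁻⁴)(-7.6)+(7.5 × 10⁻⁴)(-1.07) = 7.2 × 10⁻⁴ → stable
The 44–61 m interval has Δρ < 0: lighter water underlies denser water.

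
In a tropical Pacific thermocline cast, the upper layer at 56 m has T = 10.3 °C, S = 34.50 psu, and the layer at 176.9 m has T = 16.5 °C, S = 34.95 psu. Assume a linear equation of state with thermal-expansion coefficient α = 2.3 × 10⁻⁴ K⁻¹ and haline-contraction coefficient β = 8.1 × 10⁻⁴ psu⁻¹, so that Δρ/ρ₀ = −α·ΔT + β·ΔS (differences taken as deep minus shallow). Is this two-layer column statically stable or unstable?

unstable

ΔT = 16.5 − 10.3 = +6.2 K and ΔS = 34.95 − 34.50 = +0.45 psu (deep − shallow).
−αΔT = -1.426 × 10⁻³; βΔS = 3.645 × 10⁻⁴; sum Δρ/ρ₀ = -1.0615 × 10⁻³.
Δρ/ρ₀ < 0, so Δρ < 0: deeper water is lighter → statically unstable; the column would overturn.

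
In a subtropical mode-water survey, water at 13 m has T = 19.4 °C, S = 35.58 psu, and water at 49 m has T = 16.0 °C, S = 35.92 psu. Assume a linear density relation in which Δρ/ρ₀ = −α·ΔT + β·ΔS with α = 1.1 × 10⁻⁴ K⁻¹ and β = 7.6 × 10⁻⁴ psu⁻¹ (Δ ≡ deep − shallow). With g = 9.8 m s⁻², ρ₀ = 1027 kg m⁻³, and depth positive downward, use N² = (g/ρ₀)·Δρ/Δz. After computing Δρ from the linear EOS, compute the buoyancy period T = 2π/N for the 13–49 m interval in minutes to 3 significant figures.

7.98 min

ΔT = -3.4 K, ΔS = +0.34 psu (deep − shallow).
Δρ/ρ₀ = −αΔT + βΔS = 3.74 × 10⁻⁴ + 2.584 × 10⁻⁴ = 6.324 × 10⁻⁴, so Δρ ≈ 0.6495 kg m⁻³.
N² = (g/ρ₀)·Δρ/Δz = g·(Δρ/ρ₀)/Δz = 9.8 × 6.324 × 10⁻⁴ / 36 = 1.7215 × 10⁻⁴ s⁻².
N = √(1.7215 × 10⁻⁴) = 0.013121 rad s⁻¹ → T = 2π/N = 478.86 s = 7.9810 min ≈ 7.98 min.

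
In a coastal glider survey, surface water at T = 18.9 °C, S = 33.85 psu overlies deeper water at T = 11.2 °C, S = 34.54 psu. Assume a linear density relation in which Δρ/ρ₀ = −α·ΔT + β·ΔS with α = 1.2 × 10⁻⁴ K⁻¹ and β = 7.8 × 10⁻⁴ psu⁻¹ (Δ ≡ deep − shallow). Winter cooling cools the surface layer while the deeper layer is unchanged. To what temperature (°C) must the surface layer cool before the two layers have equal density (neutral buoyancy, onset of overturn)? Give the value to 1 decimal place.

Neutral buoyancy requires Δρ = 0, i.e. −α(T_deep − T_surf′) + β(S_deep − S_surf) = 0.
T_surf′ = T_deep − (β/α)·ΔS = 11.2 − (7.8 × 10⁻⁴/1.2 × 10⁻⁴)·(+0.69) = 6.715 °C.
Cooling required: 18.9 − (6.715) = 12.185 °C.

6.7 °C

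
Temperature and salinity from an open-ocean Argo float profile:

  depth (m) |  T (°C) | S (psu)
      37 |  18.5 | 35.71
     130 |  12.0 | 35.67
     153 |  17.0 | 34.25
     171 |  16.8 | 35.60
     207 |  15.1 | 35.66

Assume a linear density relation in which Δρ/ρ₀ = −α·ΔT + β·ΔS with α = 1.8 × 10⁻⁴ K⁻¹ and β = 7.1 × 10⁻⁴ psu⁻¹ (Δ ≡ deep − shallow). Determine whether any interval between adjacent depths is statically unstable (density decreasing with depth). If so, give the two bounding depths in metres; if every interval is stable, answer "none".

Evaluate Δρ/ρ₀ = −αΔT + βΔS across each adjacent pair:
  37–130 m: −αΔT+βΔS = −(1.8 × 10⁻⁴)(-6.5)+(7.1 × 10⁻⁴)(-0.04) = 1.1 × 10⁻³ → stable
  130–153 m: −αΔT+βΔS = −(1.8 × 10⁻⁴)(+5.0)+(7.1 × 10⁻⁴)(-1.42) = -1.9 × 10⁻³ → UNSTABLE
  153–171 m: −αΔT+βΔS = −(1.8 × 10⁻⁴)(-0.2)+(7.1 × 10⁻⁴)(+1.35) = 9.9 × 10⁻⁴ → stable
  171–207 m: −αΔT+βΔS = −(1.8 × 10⁻⁴)(-1.7)+(7.1 × 10⁻⁴)(+0.06) = 3.5 × 10⁻⁴ → stable
The 130–153 m interval has Δρ < 0: lighter water underlies denser water.

130–153 m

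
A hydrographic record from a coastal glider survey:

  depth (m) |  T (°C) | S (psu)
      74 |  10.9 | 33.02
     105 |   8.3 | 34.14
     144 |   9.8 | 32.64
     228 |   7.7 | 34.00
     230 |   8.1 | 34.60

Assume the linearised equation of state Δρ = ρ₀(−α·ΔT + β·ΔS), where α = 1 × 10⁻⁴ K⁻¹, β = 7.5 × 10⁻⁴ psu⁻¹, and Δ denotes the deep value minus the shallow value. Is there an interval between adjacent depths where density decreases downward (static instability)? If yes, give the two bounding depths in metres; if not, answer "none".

105–144 m

Evaluate Δρ/ρ₀ = −αΔT + βΔS across each adjacent pair:
  74–105 m: −αΔT+βΔS = −(1 × 10⁻⁴)(-2.6)+(7.5 × 10⁻⁴)(+1.12) = 1.1 × 10⁻³ → stable
  105–144 m: −αΔT+βΔS = −(1 × 10⁻⁴)(+1.5)+(7.5 × 10⁻⁴)(-1.50) = -1.3 × 10⁻³ → UNSTABLE
  144–228 m: −αΔT+βΔS = −(1 × 10⁻⁴)(-2.1)+(7.5 × 10⁻⁴)(+1.36) = 1.2 × 10⁻³ → stable
  228–230 m: −αΔT+βΔS = −(1 × 10⁻⁴)(+0.4)+(7.5 × 10⁻⁴)(+0.60) = 4.1 × 10⁻⁴ → stable
The 105–144 m interval has Δρ < 0: lighter water underlies denser water.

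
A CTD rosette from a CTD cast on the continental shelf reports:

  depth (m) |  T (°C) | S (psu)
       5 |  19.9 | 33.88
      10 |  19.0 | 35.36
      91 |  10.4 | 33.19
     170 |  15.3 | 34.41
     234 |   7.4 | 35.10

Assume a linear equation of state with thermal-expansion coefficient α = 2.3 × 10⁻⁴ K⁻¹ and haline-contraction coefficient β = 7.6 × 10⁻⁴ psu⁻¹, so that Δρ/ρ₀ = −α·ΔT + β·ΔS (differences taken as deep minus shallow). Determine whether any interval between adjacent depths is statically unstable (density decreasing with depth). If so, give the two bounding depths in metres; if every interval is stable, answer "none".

91–170 m

Evaluate Δρ/ρ₀ = −αΔT + βΔS across each adjacent pair:
  5–10 m: −αΔT+βΔS = −(2.3 × 10⁻⁴)(-0.9)+(7.6 × 10⁻⁴)(+1.48) = 1.3 × 10⁻³ → stable
  10–91 m: −αΔT+βΔS = −(2.3 × 10⁻⁴)(-8.6)+(7.6 × 10⁻⁴)(-2.17) = 3.3 × 10⁻⁴ → stable
  91–170 m: −αΔT+βΔS = −(2.3 × 10⁻⁴)(+4.9)+(7.6 × 10⁻⁴)(+1.22) = -2.0 × 10⁻⁴ → UNSTABLE
  170–234 m: −αΔT+βΔS = −(2.3 × 10⁻⁴)(-7.9)+(7.6 × 10⁻⁴)(+0.69) = 2.3 × 10⁻³ → stable
The 91–170 m interval has Δρ < 0: lighter water underlies denser water.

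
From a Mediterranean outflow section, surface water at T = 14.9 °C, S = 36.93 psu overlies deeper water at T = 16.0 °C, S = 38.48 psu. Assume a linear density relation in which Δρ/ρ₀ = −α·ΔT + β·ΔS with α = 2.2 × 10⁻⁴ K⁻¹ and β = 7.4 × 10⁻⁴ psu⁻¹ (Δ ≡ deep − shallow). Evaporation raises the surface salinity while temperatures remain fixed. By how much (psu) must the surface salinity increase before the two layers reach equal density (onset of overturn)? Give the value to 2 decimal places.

Neutral buoyancy requires −α(T_deep − T_surf) + β(S_deep − S_surf′) = 0.
S_surf′ = S_deep − (α/β)·ΔT = 38.48 − (2.2 × 10⁻⁴/7.4 × 10⁻⁴)·(+1.1) = 38.1530 psu.
Increase required: 38.1530 − 36.93 = 1.2230 psu.

1.22 psu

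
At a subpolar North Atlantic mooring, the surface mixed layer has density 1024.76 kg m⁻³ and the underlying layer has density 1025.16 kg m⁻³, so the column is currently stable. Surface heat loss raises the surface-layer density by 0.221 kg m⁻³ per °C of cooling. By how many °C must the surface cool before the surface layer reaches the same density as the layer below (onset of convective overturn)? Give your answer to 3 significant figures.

Density deficit of the surface layer: 1025.16 − 1024.76 = 0.4 kg m⁻³.
Required change = 0.4 / 0.221 = 1.81 °C.

1.81 °C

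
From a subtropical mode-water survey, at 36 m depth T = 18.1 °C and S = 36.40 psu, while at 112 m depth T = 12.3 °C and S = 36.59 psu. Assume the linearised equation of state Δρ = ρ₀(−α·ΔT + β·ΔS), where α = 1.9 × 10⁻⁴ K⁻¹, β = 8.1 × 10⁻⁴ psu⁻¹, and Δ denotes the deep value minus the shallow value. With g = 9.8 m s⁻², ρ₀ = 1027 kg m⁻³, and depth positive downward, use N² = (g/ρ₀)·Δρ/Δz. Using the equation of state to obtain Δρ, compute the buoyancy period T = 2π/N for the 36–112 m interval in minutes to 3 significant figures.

8.23 min

ΔT = -5.8 K, ΔS = +0.19 psu (deep − shallow).
Δρ/ρ₀ = −αΔT + βΔS = 1.102 × 10⁻³ + 1.539 × 10⁻⁴ = 1.2559 × 10⁻³, so Δρ ≈ 1.290 kg m⁻³.
N² = (g/ρ₀)·Δρ/Δz = g·(Δρ/ρ₀)/Δz = 9.8 × 1.2559 × 10⁻³ / 76 = 1.6195 × 10⁻⁴ s⁻².
N = √(1.6195 × 10⁻⁴) = 0.012726 rad s⁻¹ → T = 2π/N = 493.73 s = 8.2288 min ≈ 8.23 min.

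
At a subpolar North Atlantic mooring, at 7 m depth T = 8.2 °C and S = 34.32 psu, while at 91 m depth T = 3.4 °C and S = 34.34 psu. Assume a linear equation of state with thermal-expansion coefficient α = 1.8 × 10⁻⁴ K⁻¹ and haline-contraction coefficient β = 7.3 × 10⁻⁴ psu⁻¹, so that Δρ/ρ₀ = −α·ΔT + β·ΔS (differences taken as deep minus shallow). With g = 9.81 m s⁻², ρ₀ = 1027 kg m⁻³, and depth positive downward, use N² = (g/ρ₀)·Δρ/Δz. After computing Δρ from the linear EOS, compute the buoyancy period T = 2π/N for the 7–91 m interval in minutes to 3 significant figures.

ΔT = -4.8 K, ΔS = +0.02 psu (deep − shallow).
Δρ/ρ₀ = −αΔT + βΔS = 8.64 × 10⁻⁴ + 1.46 × 10⁻⁵ = 8.786 × 10⁻⁴, so Δρ ≈ 0.9023 kg m⁻³.
N² = (g/ρ₀)·Δρ/Δz = g·(Δρ/ρ₀)/Δz = 9.81 × 8.786 × 10⁻⁴ / 84 = 1.0261 × 10⁻⁴ s⁻².
N = √(1.0261 × 10⁻⁴) = 0.010130 rad s⁻¹ → T = 2π/N = 620.26 s = 10.338 min ≈ 10.3 min.

10.3 min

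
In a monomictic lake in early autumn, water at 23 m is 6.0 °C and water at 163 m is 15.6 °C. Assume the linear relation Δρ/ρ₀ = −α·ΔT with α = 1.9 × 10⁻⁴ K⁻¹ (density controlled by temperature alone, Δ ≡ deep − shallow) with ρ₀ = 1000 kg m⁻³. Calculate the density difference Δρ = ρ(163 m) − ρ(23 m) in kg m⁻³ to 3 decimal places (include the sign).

ΔT = +9.6 K, Δρ/ρ₀ = −αΔT = -1.824 × 10⁻³.
Δρ = 1000 × (-1.824 × 10⁻³) = -1.824 kg m⁻³.
Negative Δρ: lighter below, statically unstable.

-1.824 kg m⁻³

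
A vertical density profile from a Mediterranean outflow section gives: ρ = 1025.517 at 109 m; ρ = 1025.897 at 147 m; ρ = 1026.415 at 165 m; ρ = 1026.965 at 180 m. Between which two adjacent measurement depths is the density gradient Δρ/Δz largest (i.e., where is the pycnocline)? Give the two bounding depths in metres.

165–180 m

Compute the density gradient over each adjacent pair:
  109–147 m: Δρ/Δz = 0.380/38 = 0.010 kg m⁻⁴
  147–165 m: Δρ/Δz = 0.518/18 = 0.029 kg m⁻⁴
  165–180 m: Δρ/Δz = 0.550/15 = 0.037 kg m⁻⁴
The largest gradient is in the 165–180 m interval — the pycnocline.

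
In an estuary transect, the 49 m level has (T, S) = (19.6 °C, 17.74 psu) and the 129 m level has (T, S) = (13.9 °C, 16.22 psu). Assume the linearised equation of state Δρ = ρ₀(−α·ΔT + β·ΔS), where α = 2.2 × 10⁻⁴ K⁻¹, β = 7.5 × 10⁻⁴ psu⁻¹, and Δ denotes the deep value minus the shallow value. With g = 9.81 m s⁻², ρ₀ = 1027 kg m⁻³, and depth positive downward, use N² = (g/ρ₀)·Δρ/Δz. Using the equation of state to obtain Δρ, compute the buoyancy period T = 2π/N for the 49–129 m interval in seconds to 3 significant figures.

1.68 × 10³ s

ΔT = -5.7 K, ΔS = -1.52 psu (deep − shallow).
Δρ/ρ₀ = −αΔT + βΔS = 1.254 × 10⁻³ − 1.14 × 10⁻³ = 1.14 × 10⁻⁴, so Δρ ≈ 0.1171 kg m⁻³.
N² = (g/ρ₀)·Δρ/Δz = g·(Δρ/ρ₀)/Δz = 9.81 × 1.14 × 10⁻⁴ / 80 = 1.3979 × 10⁻⁵ s⁻².
N = √(1.3979 × 10⁻⁵) = 3.7389 × 10⁻³ rad s⁻¹ → T = 2π/N = 1.6805 × 10³ s ≈ 1.68 × 10³ s.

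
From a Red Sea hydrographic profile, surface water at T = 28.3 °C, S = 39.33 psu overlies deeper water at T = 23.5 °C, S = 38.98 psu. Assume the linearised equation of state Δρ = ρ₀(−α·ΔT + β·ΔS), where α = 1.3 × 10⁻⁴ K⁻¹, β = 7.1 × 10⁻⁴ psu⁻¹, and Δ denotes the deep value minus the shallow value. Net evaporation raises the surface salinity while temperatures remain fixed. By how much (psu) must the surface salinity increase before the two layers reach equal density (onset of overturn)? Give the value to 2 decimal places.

Neutral buoyancy requires −α(T_deep − T_surf) + β(S_deep − S_surf′) = 0.
S_surf′ = S_deep − (α/β)·ΔT = 38.98 − (1.3 × 10⁻⁴/7.1 × 10⁻⁴)·(-4.8) = 39.8589 psu.
Increase required: 39.8589 − 39.33 = 0.5289 psu.

0.53 psu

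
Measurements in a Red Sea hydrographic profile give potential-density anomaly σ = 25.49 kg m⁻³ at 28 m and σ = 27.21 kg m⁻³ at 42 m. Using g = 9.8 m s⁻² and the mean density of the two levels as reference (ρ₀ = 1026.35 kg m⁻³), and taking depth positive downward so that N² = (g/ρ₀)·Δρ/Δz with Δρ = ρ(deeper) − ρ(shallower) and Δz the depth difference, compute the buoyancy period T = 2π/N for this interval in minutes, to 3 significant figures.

Δρ = 1027.21 − 1025.49 = 1.72 kg m⁻³ over Δz = 42 − 28 = 14 m.
N² = (9.8/1026.35) × (1.72/14) = 1.1731 × 10⁻³ s⁻².
N = √(1.1731 × 10⁻³) = 0.034251 rad s⁻¹, so T = 2π/N = 183.45 s = 3.0575 min ≈ 3.06 min.

3.06 min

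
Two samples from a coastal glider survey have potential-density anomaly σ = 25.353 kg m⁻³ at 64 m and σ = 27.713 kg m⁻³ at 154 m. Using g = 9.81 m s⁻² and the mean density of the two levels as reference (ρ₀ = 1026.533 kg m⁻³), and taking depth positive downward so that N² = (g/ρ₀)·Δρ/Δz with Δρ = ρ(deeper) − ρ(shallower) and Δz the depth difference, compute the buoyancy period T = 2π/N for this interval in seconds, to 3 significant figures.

397 s

Δρ = 1027.713 − 1025.353 = 2.360 kg m⁻³ over Δz = 154 − 64 = 90 m.
N² = (9.81/1026.533) × (2.360/90) = 2.5059 × 10⁻⁴ s⁻².
N = √(2.5059 × 10⁻⁴) = 0.015830 rad s⁻¹, so T = 2π/N = 396.92 s ≈ 397 s.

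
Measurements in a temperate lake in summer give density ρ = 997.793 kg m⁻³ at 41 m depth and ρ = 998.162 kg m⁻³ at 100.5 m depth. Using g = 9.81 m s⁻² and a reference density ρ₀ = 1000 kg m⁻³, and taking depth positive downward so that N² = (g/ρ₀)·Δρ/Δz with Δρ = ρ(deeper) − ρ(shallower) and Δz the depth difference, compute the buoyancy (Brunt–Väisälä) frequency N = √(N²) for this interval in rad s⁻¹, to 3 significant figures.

Δρ = 998.162 − 997.793 = 0.369 kg m⁻³ over Δz = 100.5 − 41 = 59.5 m.
N² = (9.81/1000) × (0.369/59.5) = 6.0838 × 10⁻⁵ s⁻².
N = √(6.0838 × 10⁻⁵) = 7.7999 × 10⁻³ rad s⁻¹ ≈ 7.80 × 10⁻³ rad s⁻¹.
N² > 0, so the interval is statically stable.

7.80 × 10⁻³ rad s⁻¹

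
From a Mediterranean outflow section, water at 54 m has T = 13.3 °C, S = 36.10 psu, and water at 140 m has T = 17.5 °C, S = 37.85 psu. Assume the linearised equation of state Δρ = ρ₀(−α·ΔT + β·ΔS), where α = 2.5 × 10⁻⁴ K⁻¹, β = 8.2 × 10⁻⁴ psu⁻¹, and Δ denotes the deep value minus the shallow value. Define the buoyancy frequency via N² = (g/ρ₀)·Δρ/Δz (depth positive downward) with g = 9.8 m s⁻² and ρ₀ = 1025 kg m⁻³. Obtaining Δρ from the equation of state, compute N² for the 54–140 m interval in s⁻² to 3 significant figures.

ΔT = +4.2 K, ΔS = +1.75 psu (deep − shallow).
Δρ/ρ₀ = −αΔT + βΔS = -1.05 × 10⁻³ + 1.435 × 10⁻³ = 3.85 × 10⁻⁴, so Δρ ≈ 0.3946 kg m⁻³.
N² = (g/ρ₀)·Δρ/Δz = g·(Δρ/ρ₀)/Δz = 9.8 × 3.85 × 10⁻⁴ / 86 = 4.3872 × 10⁻⁵ s⁻² ≈ 4.39 × 10⁻⁵ s⁻².

4.39 × 10⁻⁵ s⁻²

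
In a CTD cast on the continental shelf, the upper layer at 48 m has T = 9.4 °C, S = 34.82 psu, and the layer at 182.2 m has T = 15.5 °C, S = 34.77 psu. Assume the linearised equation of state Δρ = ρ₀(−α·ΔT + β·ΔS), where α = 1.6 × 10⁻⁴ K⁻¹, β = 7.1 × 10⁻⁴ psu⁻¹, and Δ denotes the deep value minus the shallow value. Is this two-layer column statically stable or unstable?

ΔT = 15.5 − 9.4 = +6.1 K and ΔS = 34.77 − 34.82 = -0.05 psu (deep − shallow).
−αΔT = -9.76 × 10⁻⁴; βΔS = -3.55 × 10⁻⁵; sum Δρ/ρ₀ = -1.0115 × 10⁻³.
Δρ/ρ₀ < 0, so Δρ < 0: deeper water is lighter → statically unstable; the column would overturn.

unstable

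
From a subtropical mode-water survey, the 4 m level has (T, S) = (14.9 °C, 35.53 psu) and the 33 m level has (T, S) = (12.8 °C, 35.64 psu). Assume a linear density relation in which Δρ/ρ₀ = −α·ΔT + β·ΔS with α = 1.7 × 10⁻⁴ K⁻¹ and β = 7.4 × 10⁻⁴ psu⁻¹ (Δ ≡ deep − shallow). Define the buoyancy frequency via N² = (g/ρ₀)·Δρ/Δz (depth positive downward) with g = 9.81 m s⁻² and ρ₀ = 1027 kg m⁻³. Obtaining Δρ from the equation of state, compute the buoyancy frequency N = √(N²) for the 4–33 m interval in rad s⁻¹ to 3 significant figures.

0.0122 rad s⁻¹

ΔT = -2.1 K, ΔS = +0.11 psu (deep − shallow).
Δρ/ρ₀ = −αΔT + βΔS = 3.57 × 10⁻⁴ + 8.14 × 10⁻⁵ = 4.384 × 10⁻⁴, so Δρ ≈ 0.4502 kg m⁻³.
N² = (g/ρ₀)·Δρ/Δz = g·(Δρ/ρ₀)/Δz = 9.81 × 4.384 × 10⁻⁴ / 29 = 1.4830 × 10⁻⁴ s⁻².
N = √(1.4830 × 10⁻⁴) = 0.012178 rad s⁻¹ ≈ 0.0122 rad s⁻¹.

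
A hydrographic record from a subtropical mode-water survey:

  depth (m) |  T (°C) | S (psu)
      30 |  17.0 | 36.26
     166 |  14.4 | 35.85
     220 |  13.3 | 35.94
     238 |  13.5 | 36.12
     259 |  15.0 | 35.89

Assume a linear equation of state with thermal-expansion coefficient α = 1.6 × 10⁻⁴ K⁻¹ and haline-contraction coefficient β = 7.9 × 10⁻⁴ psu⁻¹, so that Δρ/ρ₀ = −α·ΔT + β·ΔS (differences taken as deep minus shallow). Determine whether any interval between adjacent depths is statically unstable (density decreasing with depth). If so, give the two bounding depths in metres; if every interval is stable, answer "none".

Evaluate Δρ/ρ₀ = −αΔT + βΔS across each adjacent pair:
  30–166 m: −αΔT+βΔS = −(1.6 × 10⁻⁴)(-2.6)+(7.9 × 10⁻⁴)(-0.41) = 9.2 × 10⁻⁵ → stable
  166–220 m: −αΔT+βΔS = −(1.6 × 10⁻⁴)(-1.1)+(7.9 × 10⁻⁴)(+0.09) = 2.5 × 10⁻⁴ → stable
  220–238 m: −αΔT+βΔS = −(1.6 × 10⁻⁴)(+0.2)+(7.9 × 10⁻⁴)(+0.18) = 1.1 × 10⁻⁴ → stable
  238–259 m: −αΔT+βΔS = −(1.6 × 10⁻⁴)(+1.5)+(7.9 × 10⁻⁴)(-0.23) = -4.2 × 10⁻⁴ → UNSTABLE
The 238–259 m interval has Δρ < 0: lighter water underlies denser water.

238–259 m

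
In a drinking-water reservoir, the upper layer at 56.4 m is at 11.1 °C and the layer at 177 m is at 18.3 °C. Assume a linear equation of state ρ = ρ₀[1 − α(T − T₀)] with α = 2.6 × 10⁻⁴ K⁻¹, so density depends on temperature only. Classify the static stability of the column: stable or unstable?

ΔT = 18.3 − 11.1 = +7.2 K, so Δρ/ρ₀ = −αΔT = -1.872 × 10⁻³.
Δρ/ρ₀ < 0, so Δρ < 0: deeper water is lighter → statically unstable; the column would overturn.

unstable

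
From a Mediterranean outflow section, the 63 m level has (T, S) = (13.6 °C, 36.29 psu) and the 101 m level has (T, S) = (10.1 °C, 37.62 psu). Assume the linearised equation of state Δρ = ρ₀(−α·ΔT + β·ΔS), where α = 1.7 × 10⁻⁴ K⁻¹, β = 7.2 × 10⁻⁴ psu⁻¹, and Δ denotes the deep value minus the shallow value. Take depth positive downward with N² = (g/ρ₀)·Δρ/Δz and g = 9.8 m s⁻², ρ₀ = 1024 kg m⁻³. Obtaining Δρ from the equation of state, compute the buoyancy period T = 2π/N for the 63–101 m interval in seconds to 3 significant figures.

ΔT = -3.5 K, ΔS = +1.33 psu (deep − shallow).
Δρ/ρ₀ = −αΔT + βΔS = 5.95 × 10⁻⁴ + 9.576 × 10⁻⁴ = 1.5526 × 10⁻³, so Δρ ≈ 1.590 kg m⁻³.
N² = (g/ρ₀)·Δρ/Δz = g·(Δρ/ρ₀)/Δz = 9.8 × 1.5526 × 10⁻³ / 38 = 4.0041 × 10⁻⁴ s⁻².
N = √(4.0041 × 10⁻⁴) = 0.020010 rad s⁻¹ → T = 2π/N = 314.00 s ≈ 314 s.

314 s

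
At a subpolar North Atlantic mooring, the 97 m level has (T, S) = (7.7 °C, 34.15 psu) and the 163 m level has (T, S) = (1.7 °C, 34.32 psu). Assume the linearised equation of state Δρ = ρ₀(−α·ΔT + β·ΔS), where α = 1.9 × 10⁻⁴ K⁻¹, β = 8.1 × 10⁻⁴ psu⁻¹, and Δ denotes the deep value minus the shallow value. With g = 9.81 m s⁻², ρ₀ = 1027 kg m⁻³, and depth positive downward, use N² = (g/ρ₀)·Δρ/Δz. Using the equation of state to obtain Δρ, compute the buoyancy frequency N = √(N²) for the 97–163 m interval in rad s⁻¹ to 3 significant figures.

0.0138 rad s⁻¹

ΔT = -6.0 K, ΔS = +0.17 psu (deep − shallow).
Δρ/ρ₀ = −αΔT + βΔS = 1.14 × 10⁻³ + 1.377 × 10⁻⁴ = 1.2777 × 10⁻³, so Δρ ≈ 1.312 kg m⁻³.
N² = (g/ρ₀)·Δρ/Δz = g·(Δρ/ρ₀)/Δz = 9.81 × 1.2777 × 10⁻³ / 66 = 1.8991 × 10⁻⁴ s⁻².
N = √(1.8991 × 10⁻⁴) = 0.013781 rad s⁻¹ ≈ 0.0138 rad s⁻¹.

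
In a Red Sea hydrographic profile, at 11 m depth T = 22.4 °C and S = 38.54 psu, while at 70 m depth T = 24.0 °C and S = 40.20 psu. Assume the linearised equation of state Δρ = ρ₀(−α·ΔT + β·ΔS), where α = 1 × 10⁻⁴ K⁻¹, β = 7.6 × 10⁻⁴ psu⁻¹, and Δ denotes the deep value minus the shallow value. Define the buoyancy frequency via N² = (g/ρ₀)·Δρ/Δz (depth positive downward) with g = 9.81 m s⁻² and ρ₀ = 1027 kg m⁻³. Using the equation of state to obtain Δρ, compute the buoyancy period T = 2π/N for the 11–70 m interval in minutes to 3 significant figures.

7.74 min

ΔT = +1.6 K, ΔS = +1.66 psu (deep − shallow).
Δρ/ρ₀ = −αΔT + βΔS = -1.60 × 10⁻⁴ + 1.2616 × 10⁻³ = 1.1016 × 10⁻³, so Δρ ≈ 1.131 kg m⁻³.
N² = (g/ρ₀)·Δρ/Δz = g·(Δρ/ρ₀)/Δz = 9.81 × 1.1016 × 10⁻³ / 59 = 1.8316 × 10⁻⁴ s⁻².
N = √(1.8316 × 10⁻⁴) = 0.013534 rad s⁻¹ → T = 2π/N = 464.25 s = 7.7375 min ≈ 7.74 min.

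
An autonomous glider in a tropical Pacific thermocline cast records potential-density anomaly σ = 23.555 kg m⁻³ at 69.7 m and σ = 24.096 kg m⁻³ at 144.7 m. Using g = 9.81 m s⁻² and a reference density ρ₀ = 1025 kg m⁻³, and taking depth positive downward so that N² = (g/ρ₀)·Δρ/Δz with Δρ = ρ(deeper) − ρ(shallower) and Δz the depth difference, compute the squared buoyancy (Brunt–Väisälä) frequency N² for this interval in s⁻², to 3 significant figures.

Δρ = 1024.096 − 1023.555 = 0.541 kg m⁻³ over Δz = 144.7 − 69.7 = 75 m.
N² = (9.81/1025) × (0.541/75) = 6.9037 × 10⁻⁵ s⁻² ≈ 6.90 × 10⁻⁵ s⁻².

6.90 × 10⁻⁵ s⁻²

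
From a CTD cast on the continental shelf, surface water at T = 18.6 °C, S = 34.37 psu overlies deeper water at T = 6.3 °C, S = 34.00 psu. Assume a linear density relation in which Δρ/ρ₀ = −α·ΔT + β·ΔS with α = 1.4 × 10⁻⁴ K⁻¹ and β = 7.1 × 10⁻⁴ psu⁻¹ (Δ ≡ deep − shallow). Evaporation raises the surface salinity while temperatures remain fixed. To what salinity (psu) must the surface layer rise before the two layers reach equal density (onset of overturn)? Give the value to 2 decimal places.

Neutral buoyancy requires −α(T_deep − T_surf) + β(S_deep − S_surf′) = 0.
S_surf′ = S_deep − (α/β)·ΔT = 34.00 − (1.4 × 10⁻⁴/7.1 × 10⁻⁴)·(-12.3) = 36.4254 psu.
Increase required: 36.4254 − 34.37 = 2.0554 psu.

36.43 psu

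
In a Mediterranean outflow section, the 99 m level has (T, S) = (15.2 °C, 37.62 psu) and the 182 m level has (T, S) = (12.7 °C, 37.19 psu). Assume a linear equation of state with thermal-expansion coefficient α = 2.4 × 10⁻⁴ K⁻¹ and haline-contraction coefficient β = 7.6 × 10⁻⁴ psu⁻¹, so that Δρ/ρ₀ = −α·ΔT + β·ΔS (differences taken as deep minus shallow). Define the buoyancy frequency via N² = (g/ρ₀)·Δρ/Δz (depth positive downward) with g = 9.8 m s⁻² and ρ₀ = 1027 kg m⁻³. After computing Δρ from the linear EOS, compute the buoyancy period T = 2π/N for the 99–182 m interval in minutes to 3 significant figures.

18.4 min

ΔT = -2.5 K, ΔS = -0.43 psu (deep − shallow).
Δρ/ρ₀ = −αΔT + βΔS = 6.00 × 10⁻⁴ − 3.268 × 10⁻⁴ = 2.732 × 10⁻⁴, so Δρ ≈ 0.2806 kg m⁻³.
N² = (g/ρ₀)·Δρ/Δz = g·(Δρ/ρ₀)/Δz = 9.8 × 2.732 × 10⁻⁴ / 83 = 3.2257 × 10⁻⁵ s⁻².
N = √(3.2257 × 10⁻⁵) = 5.6795 × 10⁻³ rad s⁻¹ → T = 2π/N = 1.1063 × 10³ s = 18.438 min ≈ 18.4 min.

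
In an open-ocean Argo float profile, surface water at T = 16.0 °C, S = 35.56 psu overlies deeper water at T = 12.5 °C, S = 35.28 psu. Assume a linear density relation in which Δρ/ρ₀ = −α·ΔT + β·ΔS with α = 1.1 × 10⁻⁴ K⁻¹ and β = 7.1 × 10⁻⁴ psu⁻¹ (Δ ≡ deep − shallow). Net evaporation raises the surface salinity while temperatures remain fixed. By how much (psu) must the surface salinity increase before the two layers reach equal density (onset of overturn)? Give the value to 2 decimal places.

0.26 psu

Neutral buoyancy requires −α(T_deep − T_surf) + β(S_deep − S_surf′) = 0.
S_surf′ = S_deep − (α/β)·ΔT = 35.28 − (1.1 × 10⁻⁴/7.1 × 10⁻⁴)·(-3.5) = 35.8223 psu.
Increase required: 35.8223 − 35.56 = 0.2623 psu.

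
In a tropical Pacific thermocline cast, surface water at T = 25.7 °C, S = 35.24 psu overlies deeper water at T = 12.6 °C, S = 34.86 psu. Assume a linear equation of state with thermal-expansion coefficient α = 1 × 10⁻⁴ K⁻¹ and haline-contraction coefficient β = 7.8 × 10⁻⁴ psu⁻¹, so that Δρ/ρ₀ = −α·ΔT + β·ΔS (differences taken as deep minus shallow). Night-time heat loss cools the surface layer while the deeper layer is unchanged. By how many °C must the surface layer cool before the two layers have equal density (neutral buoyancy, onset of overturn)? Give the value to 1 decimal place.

Neutral buoyancy requires Δρ = 0, i.e. −α(T_deep − T_surf′) + β(S_deep − S_surf) = 0.
T_surf′ = T_deep − (β/α)·ΔS = 12.6 − (7.8 × 10⁻⁴/1 × 10⁻⁴)·(-0.38) = 15.564 °C.
Cooling required: 25.7 − (15.564) = 10.136 °C.

10.1 °C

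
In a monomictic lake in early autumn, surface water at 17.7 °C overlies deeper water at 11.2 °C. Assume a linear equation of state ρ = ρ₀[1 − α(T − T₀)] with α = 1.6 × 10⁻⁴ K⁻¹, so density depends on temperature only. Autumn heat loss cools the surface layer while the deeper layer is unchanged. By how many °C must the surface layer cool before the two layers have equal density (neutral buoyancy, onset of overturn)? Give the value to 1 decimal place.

With temperature the only control, equal density requires T_surf′ = T_deep.
T_surf′ = 11.2 °C.
Cooling required: 17.7 − 11.2 = 6.5 °C.

6.5 °C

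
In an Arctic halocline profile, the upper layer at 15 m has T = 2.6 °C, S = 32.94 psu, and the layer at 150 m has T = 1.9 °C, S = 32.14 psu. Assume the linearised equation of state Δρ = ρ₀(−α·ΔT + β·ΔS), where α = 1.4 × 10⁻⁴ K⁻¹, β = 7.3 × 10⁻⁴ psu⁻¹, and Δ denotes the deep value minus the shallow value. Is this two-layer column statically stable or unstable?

ΔT = 1.9 − 2.6 = -0.7 K and ΔS = 32.14 − 32.94 = -0.80 psu (deep − shallow).
−αΔT = 9.80 × 10⁻⁵; βΔS = -5.84 × 10⁻⁴; sum Δρ/ρ₀ = -4.86 × 10⁻⁴.
Δρ/ρ₀ < 0, so Δρ < 0: deeper water is lighter → statically unstable; the column would overturn.

unstable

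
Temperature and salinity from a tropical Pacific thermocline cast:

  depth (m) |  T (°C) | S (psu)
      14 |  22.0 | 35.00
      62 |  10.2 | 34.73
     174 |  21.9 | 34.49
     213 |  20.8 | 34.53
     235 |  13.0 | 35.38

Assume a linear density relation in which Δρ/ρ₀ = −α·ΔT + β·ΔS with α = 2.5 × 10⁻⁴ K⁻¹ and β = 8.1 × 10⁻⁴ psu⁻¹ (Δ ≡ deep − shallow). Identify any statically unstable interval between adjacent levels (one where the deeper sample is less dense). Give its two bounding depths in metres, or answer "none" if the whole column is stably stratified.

62–174 m

Evaluate Δρ/ρ₀ = −αΔT + βΔS across each adjacent pair:
  14–62 m: −αΔT+βΔS = −(2.5 × 10⁻⁴)(-11.8)+(8.1 × 10⁻⁴)(-0.27) = 2.7 × 10⁻³ → stable
  62–174 m: −αΔT+βΔS = −(2.5 × 10⁻⁴)(+11.7)+(8.1 × 10⁻⁴)(-0.24) = -3.1 × 10⁻³ → UNSTABLE
  174–213 m: −αΔT+βΔS = −(2.5 × 10⁻⁴)(-1.1)+(8.1 × 10⁻⁴)(+0.04) = 3.1 × 10⁻⁴ → stable
  213–235 m: −αΔT+βΔS = −(2.5 × 10⁻⁴)(-7.8)+(8.1 × 10⁻⁴)(+0.85) = 2.6 × 10⁻³ → stable
The 62–174 m interval has Δρ < 0: lighter water underlies denser water.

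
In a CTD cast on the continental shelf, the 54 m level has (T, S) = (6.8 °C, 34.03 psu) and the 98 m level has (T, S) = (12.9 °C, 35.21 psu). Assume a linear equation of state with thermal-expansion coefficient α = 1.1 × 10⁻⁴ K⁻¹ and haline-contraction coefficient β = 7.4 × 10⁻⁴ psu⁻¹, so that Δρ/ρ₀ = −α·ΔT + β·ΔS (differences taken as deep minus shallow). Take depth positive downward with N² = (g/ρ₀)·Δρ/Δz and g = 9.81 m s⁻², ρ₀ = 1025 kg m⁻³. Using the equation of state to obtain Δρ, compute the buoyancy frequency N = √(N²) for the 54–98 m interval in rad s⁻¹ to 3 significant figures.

6.71 × 10⁻³ rad s⁻¹

ΔT = +6.1 K, ΔS = +1.18 psu (deep − shallow).
Δρ/ρ₀ = −αΔT + βΔS = -6.71 × 10⁻⁴ + 8.732 × 10⁻⁴ = 2.022 × 10⁻⁴, so Δρ ≈ 0.2073 kg m⁻³.
N² = (g/ρ₀)·Δρ/Δz = g·(Δρ/ρ₀)/Δz = 9.81 × 2.022 × 10⁻⁴ / 44 = 4.5081 × 10⁻⁵ s⁻².
N = √(4.5081 × 10⁻⁵) = 6.7142 × 10⁻³ rad s⁻¹ ≈ 6.71 × 10⁻³ rad s⁻¹.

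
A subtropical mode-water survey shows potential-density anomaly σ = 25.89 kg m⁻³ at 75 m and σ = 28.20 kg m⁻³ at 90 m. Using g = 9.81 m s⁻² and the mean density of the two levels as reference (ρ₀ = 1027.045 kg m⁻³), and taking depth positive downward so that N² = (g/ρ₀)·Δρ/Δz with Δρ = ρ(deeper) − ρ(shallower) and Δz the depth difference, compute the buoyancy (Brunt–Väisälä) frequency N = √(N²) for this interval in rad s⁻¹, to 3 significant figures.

0.0384 rad s⁻¹

Δρ = 1028.20 − 1025.89 = 2.31 kg m⁻³ over Δz = 90 − 75 = 15 m.
N² = (9.81/1027.045) × (2.31/15) = 1.4710 × 10⁻³ s⁻².
N = √(1.4710 × 10⁻³) = 0.038354 rad s⁻¹ ≈ 0.0384 rad s⁻¹.
A positive N² confirms static stability across the interval.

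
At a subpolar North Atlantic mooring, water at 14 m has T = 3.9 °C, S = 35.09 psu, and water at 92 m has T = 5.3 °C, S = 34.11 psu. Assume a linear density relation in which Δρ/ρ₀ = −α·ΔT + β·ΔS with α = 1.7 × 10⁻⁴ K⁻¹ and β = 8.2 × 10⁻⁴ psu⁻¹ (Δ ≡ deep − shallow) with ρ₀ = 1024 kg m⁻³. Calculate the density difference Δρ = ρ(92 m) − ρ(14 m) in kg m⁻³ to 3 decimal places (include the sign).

ΔT = +1.4 K, ΔS = -0.98 psu (deep − shallow).
Δρ/ρ₀ = −(1.7 × 10⁻⁴)(+1.4) + (8.2 × 10⁻⁴)(-0.98) = -1.0416 × 10⁻³.
Δρ = 1024 × (-1.0416 × 10⁻³) = -1.067 kg m⁻³.
Negative Δρ: lighter below, statically unstable.

-1.067 kg m⁻³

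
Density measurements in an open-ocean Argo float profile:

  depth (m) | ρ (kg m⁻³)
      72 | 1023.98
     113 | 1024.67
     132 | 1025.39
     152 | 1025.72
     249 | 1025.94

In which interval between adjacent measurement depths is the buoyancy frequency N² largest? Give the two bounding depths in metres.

Compute the density gradient over each adjacent pair:
  72–113 m: Δρ/Δz = 0.69/41 = 0.017 kg m⁻⁴
  113–132 m: Δρ/Δz = 0.72/19 = 0.038 kg m⁻⁴
  132–152 m: Δρ/Δz = 0.33/20 = 0.017 kg m⁻⁴
  152–249 m: Δρ/Δz = 0.22/97 = 2.3 × 10⁻³ kg m⁻⁴
The largest gradient is in the 113–132 m interval — the pycnocline.

113–132 m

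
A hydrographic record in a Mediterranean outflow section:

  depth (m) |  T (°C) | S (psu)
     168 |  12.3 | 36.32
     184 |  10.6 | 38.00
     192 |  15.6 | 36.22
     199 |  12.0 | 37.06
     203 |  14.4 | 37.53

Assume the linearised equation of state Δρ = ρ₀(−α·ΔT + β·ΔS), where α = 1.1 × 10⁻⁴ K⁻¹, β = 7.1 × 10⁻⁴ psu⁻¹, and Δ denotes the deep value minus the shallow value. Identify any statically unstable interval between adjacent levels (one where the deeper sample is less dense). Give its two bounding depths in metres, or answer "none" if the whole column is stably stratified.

184–192 m

Evaluate Δρ/ρ₀ = −αΔT + βΔS across each adjacent pair:
  168–184 m: −αΔT+βΔS = −(1.1 × 10⁻⁴)(-1.7)+(7.1 × 10⁻⁴)(+1.68) = 1.4 × 10⁻³ → stable
  184–192 m: −αΔT+βΔS = −(1.1 × 10⁻⁴)(+5.0)+(7.1 × 10⁻⁴)(-1.78) = -1.8 × 10⁻³ → UNSTABLE
  192–199 m: −αΔT+βΔS = −(1.1 × 10⁻⁴)(-3.6)+(7.1 × 10⁻⁴)(+0.84) = 9.9 × 10⁻⁴ → stable
  199–203 m: −αΔT+βΔS = −(1.1 × 10⁻⁴)(+2.4)+(7.1 × 10⁻⁴)(+0.47) = 7.0 × 10⁻⁵ → stable
The 184–192 m interval has Δρ < 0: lighter water underlies denser water.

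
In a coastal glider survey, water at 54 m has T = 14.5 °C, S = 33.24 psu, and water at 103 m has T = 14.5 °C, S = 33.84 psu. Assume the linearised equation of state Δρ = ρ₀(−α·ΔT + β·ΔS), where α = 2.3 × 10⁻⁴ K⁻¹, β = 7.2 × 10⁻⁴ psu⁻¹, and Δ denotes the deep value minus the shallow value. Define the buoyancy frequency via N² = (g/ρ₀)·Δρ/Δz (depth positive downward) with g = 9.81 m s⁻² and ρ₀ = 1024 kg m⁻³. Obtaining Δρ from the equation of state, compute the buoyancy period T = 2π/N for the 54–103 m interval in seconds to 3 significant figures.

676 s

ΔT = +0.0 K, ΔS = +0.60 psu (deep − shallow).
Δρ/ρ₀ = −αΔT + βΔS = 0 + 4.32 × 10⁻⁴ = 4.32 × 10⁻⁴, so Δρ ≈ 0.4424 kg m⁻³.
N² = (g/ρ₀)·Δρ/Δz = g·(Δρ/ρ₀)/Δz = 9.81 × 4.32 × 10⁻⁴ / 49 = 8.6488 × 10⁻⁵ s⁻².
N = √(8.6488 × 10⁻⁵) = 9.2999 × 10⁻³ rad s⁻¹ → T = 2π/N = 675.62 s ≈ 676 s.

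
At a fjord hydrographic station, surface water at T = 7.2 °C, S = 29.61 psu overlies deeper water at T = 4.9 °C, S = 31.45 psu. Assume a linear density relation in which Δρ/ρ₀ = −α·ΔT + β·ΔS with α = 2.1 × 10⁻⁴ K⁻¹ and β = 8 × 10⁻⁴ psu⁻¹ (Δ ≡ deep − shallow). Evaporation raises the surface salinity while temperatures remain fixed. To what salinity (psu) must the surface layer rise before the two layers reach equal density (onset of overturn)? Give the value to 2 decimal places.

32.05 psu

Neutral buoyancy requires −α(T_deep − T_surf) + β(S_deep − S_surf′) = 0.
S_surf′ = S_deep − (α/β)·ΔT = 31.45 − (2.1 × 10⁻⁴/8 × 10⁻⁴)·(-2.3) = 32.0538 psu.
Increase required: 32.0538 − 29.61 = 2.4438 psu.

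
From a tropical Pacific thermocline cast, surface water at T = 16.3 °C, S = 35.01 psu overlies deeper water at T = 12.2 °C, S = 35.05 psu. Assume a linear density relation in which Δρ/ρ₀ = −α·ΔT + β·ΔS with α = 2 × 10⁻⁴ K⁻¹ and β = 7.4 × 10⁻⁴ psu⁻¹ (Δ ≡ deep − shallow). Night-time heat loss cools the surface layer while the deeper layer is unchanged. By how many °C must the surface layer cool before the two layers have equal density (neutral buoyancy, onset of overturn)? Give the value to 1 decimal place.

Neutral buoyancy requires Δρ = 0, i.e. −α(T_deep − T_surf′) + β(S_deep − S_surf) = 0.
T_surf′ = T_deep − (β/α)·ΔS = 12.2 − (7.4 × 10⁻⁴/2 × 10⁻⁴)·(+0.04) = 12.052 °C.
Cooling required: 16.3 − (12.052) = 4.248 °C.

4.2 °C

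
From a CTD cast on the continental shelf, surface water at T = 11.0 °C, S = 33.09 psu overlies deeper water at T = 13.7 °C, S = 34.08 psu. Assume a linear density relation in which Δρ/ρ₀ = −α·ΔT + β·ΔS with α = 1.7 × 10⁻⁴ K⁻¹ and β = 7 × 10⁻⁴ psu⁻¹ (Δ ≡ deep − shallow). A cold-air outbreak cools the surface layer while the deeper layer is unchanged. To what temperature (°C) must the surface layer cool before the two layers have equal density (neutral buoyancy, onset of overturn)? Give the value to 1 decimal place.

9.6 °C

Neutral buoyancy requires Δρ = 0, i.e. −α(T_deep − T_surf′) + β(S_deep − S_surf) = 0.
T_surf′ = T_deep − (β/α)·ΔS = 13.7 − (7 × 10⁻⁴/1.7 × 10⁻⁴)·(+0.99) = 9.624 °C.
Cooling required: 11.0 − (9.624) = 1.376 °C.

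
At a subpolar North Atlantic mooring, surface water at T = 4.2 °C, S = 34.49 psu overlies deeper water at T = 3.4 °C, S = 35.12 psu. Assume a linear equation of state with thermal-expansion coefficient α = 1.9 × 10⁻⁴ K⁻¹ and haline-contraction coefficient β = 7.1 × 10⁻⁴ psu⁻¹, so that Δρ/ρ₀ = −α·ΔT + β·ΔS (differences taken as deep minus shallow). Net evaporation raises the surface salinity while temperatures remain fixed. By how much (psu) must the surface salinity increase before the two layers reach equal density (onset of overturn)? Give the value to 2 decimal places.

Neutral buoyancy requires −α(T_deep − T_surf) + β(S_deep − S_surf′) = 0.
S_surf′ = S_deep − (α/β)·ΔT = 35.12 − (1.9 × 10⁻⁴/7.1 × 10⁻⁴)·(-0.8) = 35.3341 psu.
Increase required: 35.3341 − 34.49 = 0.8441 psu.

0.84 psu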